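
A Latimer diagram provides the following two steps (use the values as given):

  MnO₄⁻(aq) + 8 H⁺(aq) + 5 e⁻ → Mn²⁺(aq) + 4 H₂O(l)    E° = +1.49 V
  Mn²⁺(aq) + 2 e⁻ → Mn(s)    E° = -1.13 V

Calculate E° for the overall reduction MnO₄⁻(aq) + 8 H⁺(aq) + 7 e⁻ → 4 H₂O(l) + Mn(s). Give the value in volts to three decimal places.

+0.741 V

Since ΔG° = −nFE° is additive over sequential reductions, n₃E°₃ = n₁E°₁ + n₂E°₂.
E°₃ = (5×+1.49 + 2×-1.13) / 7 = (+5.190) / 7 = +0.741 V.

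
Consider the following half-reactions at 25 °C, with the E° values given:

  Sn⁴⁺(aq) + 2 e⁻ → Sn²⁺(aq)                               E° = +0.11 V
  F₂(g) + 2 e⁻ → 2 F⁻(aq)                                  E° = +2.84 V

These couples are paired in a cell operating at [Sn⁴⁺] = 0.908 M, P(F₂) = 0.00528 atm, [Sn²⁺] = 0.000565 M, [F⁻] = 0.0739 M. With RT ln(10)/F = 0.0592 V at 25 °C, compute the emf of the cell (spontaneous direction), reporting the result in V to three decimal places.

F₂/F⁻ is the cathode (higher E°), Sn⁴⁺/Sn²⁺ the anode: E°cell = +2.84 − (+0.11) = +2.73 V, n = 2.
Overall: F₂(g) + Sn²⁺(aq) → 2 F⁻(aq) + Sn⁴⁺(aq)
Q = [F⁻]^2·[Sn⁴⁺] / (P(F₂)·[Sn²⁺]); log Q = 3.221.
E = E° − (0.0592/n) log Q = +2.73 − (0.0592/2)(3.221) = +2.635 V.

+2.635 V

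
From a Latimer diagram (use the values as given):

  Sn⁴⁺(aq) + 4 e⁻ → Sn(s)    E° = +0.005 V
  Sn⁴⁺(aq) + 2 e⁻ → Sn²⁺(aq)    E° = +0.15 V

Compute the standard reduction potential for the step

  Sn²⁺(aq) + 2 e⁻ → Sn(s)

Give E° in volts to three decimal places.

-0.140 V

Sequential free energies add, so n₃E°₃ = n₁E°₁ + n₂E°₂.
With n₃ = 4, and the known step contributing 2×(+0.15) V, the unknown satisfies 2·E° = 4×(+0.005) − 2×(+0.15) = -0.280.
E° = -0.280 / 2 = -0.140 V.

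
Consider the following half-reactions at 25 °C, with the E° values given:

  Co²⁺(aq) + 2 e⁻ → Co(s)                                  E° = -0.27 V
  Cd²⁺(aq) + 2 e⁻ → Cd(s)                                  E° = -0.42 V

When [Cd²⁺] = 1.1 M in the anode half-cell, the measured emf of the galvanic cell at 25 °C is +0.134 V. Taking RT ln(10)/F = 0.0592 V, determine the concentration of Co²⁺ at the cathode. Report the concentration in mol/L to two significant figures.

Co²⁺/Co is the cathode, Cd²⁺/Cd the anode: E°cell = +0.15 V, n = 2.
Overall reaction: Co²⁺(aq) + Cd(s) → Co(s) + Cd²⁺(aq); Q = [Cd²⁺]^1/[Co²⁺]^1.
From E = E° − (0.0592/n) log Q: log Q = (E° − E)·n/0.0592 = (+0.15 − (+0.134))·2/0.0592 = 0.5405.
So 1·log[Co²⁺] = 1·log(1.1) − log Q = 0.0414 − (0.5405) = -0.4991; [Co²⁺] = 10^(-0.4991) ≈ 0.32 M.

0.32 M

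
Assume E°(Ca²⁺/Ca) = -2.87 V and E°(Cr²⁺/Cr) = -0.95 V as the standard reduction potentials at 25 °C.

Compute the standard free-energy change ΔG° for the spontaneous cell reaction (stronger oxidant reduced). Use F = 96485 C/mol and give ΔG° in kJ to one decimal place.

-370.5 kJ

Cr²⁺/Cr (E° = -0.95 V) is the cathode; Ca²⁺/Ca (E° = -2.87 V) is the anode, so E°cell = +1.92 V.
Balancing electrons gives n = 2 (lcm of 2 and 2).
ΔG° = −nFE° = −(2)(96485)(+1.92) = -370,502 J = -370.5 kJ.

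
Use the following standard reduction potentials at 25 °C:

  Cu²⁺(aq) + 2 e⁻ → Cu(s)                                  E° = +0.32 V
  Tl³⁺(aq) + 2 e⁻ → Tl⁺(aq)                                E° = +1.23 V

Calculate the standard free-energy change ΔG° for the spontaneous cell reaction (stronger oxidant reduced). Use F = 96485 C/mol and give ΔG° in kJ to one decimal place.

Tl³⁺/Tl⁺ (E° = +1.23 V) is the cathode; Cu²⁺/Cu (E° = +0.32 V) is the anode, so E°cell = +0.91 V.
Balancing electrons gives n = 2 (lcm of 2 and 2).
ΔG° = −nFE° = −(2)(96485)(+0.91) = -175,603 J = -175.6 kJ.

-175.6 kJ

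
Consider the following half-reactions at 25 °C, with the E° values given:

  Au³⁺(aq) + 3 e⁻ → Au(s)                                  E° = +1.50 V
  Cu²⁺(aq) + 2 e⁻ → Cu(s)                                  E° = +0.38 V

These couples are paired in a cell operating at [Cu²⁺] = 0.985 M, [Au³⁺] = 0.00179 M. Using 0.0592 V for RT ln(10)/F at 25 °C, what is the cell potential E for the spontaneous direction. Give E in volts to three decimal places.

+1.066 V

Au³⁺/Au is the cathode (higher E°), Cu²⁺/Cu the anode: E°cell = +1.50 − (+0.38) = +1.12 V, n = 6.
Overall: 2 Au³⁺(aq) + 3 Cu(s) → 2 Au(s) + 3 Cu²⁺(aq)
Q = [Cu²⁺]^3 / ([Au³⁺]^2); log Q = 5.475.
E = E° − (0.0592/n) log Q = +1.12 − (0.0592/6)(5.475) = +1.066 V.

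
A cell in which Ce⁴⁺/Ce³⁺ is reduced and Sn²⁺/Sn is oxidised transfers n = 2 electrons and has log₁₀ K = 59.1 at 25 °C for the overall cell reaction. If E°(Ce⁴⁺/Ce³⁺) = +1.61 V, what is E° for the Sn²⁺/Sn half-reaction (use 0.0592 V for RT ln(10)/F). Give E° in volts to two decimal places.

-0.14 V

E°cell = (0.0592/n)·log K = (0.0592/2)(59.1) = +1.749 V.
Since Ce⁴⁺/Ce³⁺ is the cathode and Sn²⁺/Sn the anode, E°cell = E°(Ce⁴⁺/Ce³⁺) − E°(Sn²⁺/Sn).
So E°(Sn²⁺/Sn) = E°(Ce⁴⁺/Ce³⁺) − E°cell = (+1.61) − (+1.749) = -0.14 V.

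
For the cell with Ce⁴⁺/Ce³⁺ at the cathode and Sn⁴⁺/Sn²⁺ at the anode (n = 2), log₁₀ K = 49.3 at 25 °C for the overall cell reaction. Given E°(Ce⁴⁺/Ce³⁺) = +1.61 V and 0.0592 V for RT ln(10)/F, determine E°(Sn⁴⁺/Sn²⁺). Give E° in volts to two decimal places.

E°cell = (0.0592/n)·log K = (0.0592/2)(49.3) = +1.459 V.
Since Ce⁴⁺/Ce³⁺ is the cathode and Sn⁴⁺/Sn²⁺ the anode, E°cell = E°(Ce⁴⁺/Ce³⁺) − E°(Sn⁴⁺/Sn²⁺).
So E°(Sn⁴⁺/Sn²⁺) = E°(Ce⁴⁺/Ce³⁺) − E°cell = (+1.61) − (+1.459) = +0.15 V.

+0.15 V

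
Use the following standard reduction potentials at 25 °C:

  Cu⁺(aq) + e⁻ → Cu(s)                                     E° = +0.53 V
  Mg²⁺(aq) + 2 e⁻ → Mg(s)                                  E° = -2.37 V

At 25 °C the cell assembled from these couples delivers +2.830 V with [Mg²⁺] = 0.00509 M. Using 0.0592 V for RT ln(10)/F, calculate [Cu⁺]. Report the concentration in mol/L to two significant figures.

Cu⁺/Cu is the cathode, Mg²⁺/Mg the anode: E°cell = +2.90 V, n = 2.
Overall reaction: 2 Cu⁺(aq) + Mg(s) → 2 Cu(s) + Mg²⁺(aq); Q = [Mg²⁺]^1/[Cu⁺]^2.
From E = E° − (0.0592/n) log Q: log Q = (E° − E)·n/0.0592 = (+2.90 − (+2.830))·2/0.0592 = 2.3649.
So 2·log[Cu⁺] = 1·log(0.00509) − log Q = -2.2933 − (2.3649) = -4.6582; log[Cu⁺] = -4.6582 / 2 = -2.3291; [Cu⁺] = 10^(-2.3291) ≈ 0.0047 M.

0.0047 M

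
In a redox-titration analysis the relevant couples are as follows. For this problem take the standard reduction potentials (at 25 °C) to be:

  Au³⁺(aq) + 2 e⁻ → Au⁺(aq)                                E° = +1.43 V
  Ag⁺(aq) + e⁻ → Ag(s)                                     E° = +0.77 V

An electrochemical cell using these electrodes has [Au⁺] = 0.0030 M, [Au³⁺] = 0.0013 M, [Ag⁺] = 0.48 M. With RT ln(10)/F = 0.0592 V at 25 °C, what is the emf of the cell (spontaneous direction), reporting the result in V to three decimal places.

+0.668 V

Au³⁺/Au⁺ is the cathode (higher E°), Ag⁺/Ag the anode: E°cell = +1.43 − (+0.77) = +0.66 V, n = 2.
Overall: Au³⁺(aq) + 2 Ag(s) → Au⁺(aq) + 2 Ag⁺(aq)
Q = [Au⁺]·[Ag⁺]^2 / ([Au³⁺]); log Q = -0.274.
E = E° − (0.0592/n) log Q = +0.66 − (0.0592/2)(-0.274) = +0.668 V.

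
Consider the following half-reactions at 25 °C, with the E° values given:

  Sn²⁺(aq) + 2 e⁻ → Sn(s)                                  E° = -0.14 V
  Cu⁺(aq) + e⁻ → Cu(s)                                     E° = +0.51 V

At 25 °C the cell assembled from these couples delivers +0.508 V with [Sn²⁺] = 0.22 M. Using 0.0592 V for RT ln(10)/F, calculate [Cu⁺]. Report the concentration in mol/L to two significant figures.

Cu⁺/Cu is the cathode, Sn²⁺/Sn the anode: E°cell = +0.65 V, n = 2.
Overall reaction: 2 Cu⁺(aq) + Sn(s) → 2 Cu(s) + Sn²⁺(aq); Q = [Sn²⁺]^1/[Cu⁺]^2.
From E = E° − (0.0592/n) log Q: log Q = (E° − E)·n/0.0592 = (+0.65 − (+0.508))·2/0.0592 = 4.7973.
So 2·log[Cu⁺] = 1·log(0.22) − log Q = -0.6576 − (4.7973) = -5.4549; log[Cu⁺] = -5.4549 / 2 = -2.7275; [Cu⁺] = 10^(-2.7275) ≈ 0.0019 M.

0.0019 M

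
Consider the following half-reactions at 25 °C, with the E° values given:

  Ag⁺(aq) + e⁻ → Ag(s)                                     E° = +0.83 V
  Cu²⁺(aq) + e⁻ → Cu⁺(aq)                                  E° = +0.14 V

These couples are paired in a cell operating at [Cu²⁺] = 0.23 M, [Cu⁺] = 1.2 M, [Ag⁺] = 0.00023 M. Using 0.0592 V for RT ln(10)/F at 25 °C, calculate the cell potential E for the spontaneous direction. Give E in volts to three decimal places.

+0.517 V

Ag⁺/Ag is the cathode (higher E°), Cu²⁺/Cu⁺ the anode: E°cell = +0.83 − (+0.14) = +0.69 V, n = 1.
Overall: Ag⁺(aq) + Cu⁺(aq) → Ag(s) + Cu²⁺(aq)
Q = [Cu²⁺] / ([Ag⁺]·[Cu⁺]); log Q = 2.921.
E = E° − (0.0592/n) log Q = +0.69 − (0.0592/1)(2.921) = +0.517 V.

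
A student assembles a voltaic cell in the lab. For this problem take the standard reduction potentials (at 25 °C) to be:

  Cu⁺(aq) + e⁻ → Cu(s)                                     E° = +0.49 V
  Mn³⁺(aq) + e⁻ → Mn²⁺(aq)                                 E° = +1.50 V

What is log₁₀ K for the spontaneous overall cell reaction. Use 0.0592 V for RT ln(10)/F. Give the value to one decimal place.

Cathode: Mn³⁺/Mn²⁺; anode: Cu⁺/Cu. E°cell = +1.01 V, n = 1.
log K = nE°cell / 0.0592 = (1)(+1.01) / 0.0592 = 17.1.

17.1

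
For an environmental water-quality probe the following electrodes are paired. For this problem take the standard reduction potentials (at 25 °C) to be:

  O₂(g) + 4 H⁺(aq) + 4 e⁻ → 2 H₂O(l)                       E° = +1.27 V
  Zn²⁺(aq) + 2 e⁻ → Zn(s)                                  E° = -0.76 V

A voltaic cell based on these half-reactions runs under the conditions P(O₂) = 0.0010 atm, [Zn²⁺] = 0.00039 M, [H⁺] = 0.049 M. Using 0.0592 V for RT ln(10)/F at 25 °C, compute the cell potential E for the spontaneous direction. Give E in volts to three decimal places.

+2.009 V

O₂/H₂O is the cathode (higher E°), Zn²⁺/Zn the anode: E°cell = +1.27 − (-0.76) = +2.03 V, n = 4.
Overall: O₂(g) + 4 H⁺(aq) + 2 Zn(s) → 2 H₂O(l) + 2 Zn²⁺(aq)
Q = [Zn²⁺]^2 / (P(O₂)·[H⁺]^4); log Q = 1.421.
E = E° − (0.0592/n) log Q = +2.03 − (0.0592/4)(1.421) = +2.009 V.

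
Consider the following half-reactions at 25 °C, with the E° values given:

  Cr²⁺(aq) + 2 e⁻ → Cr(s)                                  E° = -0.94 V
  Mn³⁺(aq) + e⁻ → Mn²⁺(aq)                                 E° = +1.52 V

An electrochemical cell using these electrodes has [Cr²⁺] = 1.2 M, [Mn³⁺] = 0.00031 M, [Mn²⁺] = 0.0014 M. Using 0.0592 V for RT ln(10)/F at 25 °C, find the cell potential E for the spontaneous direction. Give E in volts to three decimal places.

Mn³⁺/Mn²⁺ is the cathode (higher E°), Cr²⁺/Cr the anode: E°cell = +1.52 − (-0.94) = +2.46 V, n = 2.
Overall: 2 Mn³⁺(aq) + Cr(s) → 2 Mn²⁺(aq) + Cr²⁺(aq)
Q = [Mn²⁺]^2·[Cr²⁺] / ([Mn³⁺]^2); log Q = 1.389.
E = E° − (0.0592/n) log Q = +2.46 − (0.0592/2)(1.389) = +2.419 V.

+2.419 V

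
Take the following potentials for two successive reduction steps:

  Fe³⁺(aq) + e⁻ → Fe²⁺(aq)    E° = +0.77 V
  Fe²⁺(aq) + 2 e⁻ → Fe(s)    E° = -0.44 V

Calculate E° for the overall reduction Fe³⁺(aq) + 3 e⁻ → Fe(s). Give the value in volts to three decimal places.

Adding the free-energy changes (−nFE°) of the two steps gives −n₃FE°₃ = −n₁FE°₁ − n₂FE°₂.
E°₃ = (1×+0.77 + 2×-0.44) / 3 = (-0.110) / 3 = -0.037 V.
Simply averaging or adding the two E° values would be wrong; the electron-weighted sum is required.

-0.037 V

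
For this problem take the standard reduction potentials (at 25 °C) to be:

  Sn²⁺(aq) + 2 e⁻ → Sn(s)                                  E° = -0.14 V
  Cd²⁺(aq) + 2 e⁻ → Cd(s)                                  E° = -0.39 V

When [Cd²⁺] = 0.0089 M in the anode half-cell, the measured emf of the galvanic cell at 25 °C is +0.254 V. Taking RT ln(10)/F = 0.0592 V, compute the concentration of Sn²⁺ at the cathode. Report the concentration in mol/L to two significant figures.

Sn²⁺/Sn is the cathode, Cd²⁺/Cd the anode: E°cell = +0.25 V, n = 2.
Overall reaction: Sn²⁺(aq) + Cd(s) → Sn(s) + Cd²⁺(aq); Q = [Cd²⁺]^1/[Sn²⁺]^1.
From E = E° − (0.0592/n) log Q: log Q = (E° − E)·n/0.0592 = (+0.25 − (+0.254))·2/0.0592 = -0.1351.
So 1·log[Sn²⁺] = 1·log(0.0089) − log Q = -2.0506 − (-0.1351) = -1.9155; [Sn²⁺] = 10^(-1.9155) ≈ 0.012 M.

0.012 M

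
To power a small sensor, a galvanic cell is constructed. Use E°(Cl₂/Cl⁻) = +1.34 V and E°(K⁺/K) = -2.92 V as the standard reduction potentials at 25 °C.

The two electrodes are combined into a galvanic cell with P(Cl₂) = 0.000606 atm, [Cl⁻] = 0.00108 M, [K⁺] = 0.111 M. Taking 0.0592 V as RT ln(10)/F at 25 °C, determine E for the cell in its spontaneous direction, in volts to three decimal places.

+4.397 V

Cl₂/Cl⁻ is the cathode (higher E°), K⁺/K the anode: E°cell = +1.34 − (-2.92) = +4.26 V, n = 2.
Overall: Cl₂(g) + 2 K(s) → 2 Cl⁻(aq) + 2 K⁺(aq)
Q = [Cl⁻]^2·[K⁺]^2 / (P(Cl₂)); log Q = -4.625.
E = E° − (0.0592/n) log Q = +4.26 − (0.0592/2)(-4.625) = +4.397 V.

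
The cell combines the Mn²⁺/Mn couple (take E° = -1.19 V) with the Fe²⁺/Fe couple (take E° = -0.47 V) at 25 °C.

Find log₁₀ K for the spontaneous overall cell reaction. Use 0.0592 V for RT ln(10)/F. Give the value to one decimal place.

24.3

Cathode: Fe²⁺/Fe; anode: Mn²⁺/Mn. E°cell = +0.72 V, n = 2.
log K = nE°cell / 0.0592 = (2)(+0.72) / 0.0592 = 24.3.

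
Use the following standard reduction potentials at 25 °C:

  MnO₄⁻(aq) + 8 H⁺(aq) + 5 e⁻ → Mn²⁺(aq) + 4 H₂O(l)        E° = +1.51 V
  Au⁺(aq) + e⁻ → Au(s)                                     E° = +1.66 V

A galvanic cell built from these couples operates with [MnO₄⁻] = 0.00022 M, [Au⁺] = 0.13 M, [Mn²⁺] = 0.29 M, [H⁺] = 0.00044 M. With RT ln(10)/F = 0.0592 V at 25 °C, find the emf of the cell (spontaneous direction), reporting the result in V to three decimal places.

Au⁺/Au is the cathode (higher E°), MnO₄⁻/Mn²⁺ the anode: E°cell = +1.66 − (+1.51) = +0.15 V, n = 5.
Overall: 5 Au⁺(aq) + Mn²⁺(aq) + 4 H₂O(l) → 5 Au(s) + MnO₄⁻(aq) + 8 H⁺(aq)
Q = [MnO₄⁻]·[H⁺]^8 / ([Au⁺]^5·[Mn²⁺]); log Q = -25.542.
E = E° − (0.0592/n) log Q = +0.15 − (0.0592/5)(-25.542) = +0.452 V.

+0.452 V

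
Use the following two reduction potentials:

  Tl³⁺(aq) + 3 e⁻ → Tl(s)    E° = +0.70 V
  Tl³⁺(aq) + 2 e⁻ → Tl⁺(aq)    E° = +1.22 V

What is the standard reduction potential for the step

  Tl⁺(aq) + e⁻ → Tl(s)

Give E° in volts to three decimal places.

-0.340 V

Sequential free energies add, so n₃E°₃ = n₁E°₁ + n₂E°₂.
With n₃ = 3, and the known step contributing 2×(+1.22) V, the unknown satisfies 1·E° = 3×(+0.70) − 2×(+1.22) = -0.340.
E° = -0.340 / 1 = -0.340 V.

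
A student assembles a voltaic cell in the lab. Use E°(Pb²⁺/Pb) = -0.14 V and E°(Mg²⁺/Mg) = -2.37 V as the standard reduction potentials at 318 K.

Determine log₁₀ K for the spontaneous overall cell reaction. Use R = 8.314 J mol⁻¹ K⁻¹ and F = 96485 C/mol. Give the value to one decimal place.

70.7

Cathode: Pb²⁺/Pb; anode: Mg²⁺/Mg. E°cell = (-0.14) − (-2.37) = +2.23 V, with n = 2.
ΔG° = −nFE° = −RT ln K, so ln K = nFE°/(RT) = (2)(96485)(+2.23) / ((8.314)(318)) = 162.764.
log₁₀ K = 162.764 / ln 10 = 70.7.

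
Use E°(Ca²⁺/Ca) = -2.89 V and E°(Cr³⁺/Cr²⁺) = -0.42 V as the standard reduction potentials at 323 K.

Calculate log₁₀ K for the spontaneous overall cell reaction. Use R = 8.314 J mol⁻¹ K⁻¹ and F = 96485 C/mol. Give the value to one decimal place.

77.1

Cathode: Cr³⁺/Cr²⁺; anode: Ca²⁺/Ca. E°cell = (-0.42) − (-2.89) = +2.47 V, with n = 2.
ΔG° = −nFE° = −RT ln K, so ln K = nFE°/(RT) = (2)(96485)(+2.47) / ((8.314)(323)) = 177.490.
log₁₀ K = 177.490 / ln 10 = 77.1.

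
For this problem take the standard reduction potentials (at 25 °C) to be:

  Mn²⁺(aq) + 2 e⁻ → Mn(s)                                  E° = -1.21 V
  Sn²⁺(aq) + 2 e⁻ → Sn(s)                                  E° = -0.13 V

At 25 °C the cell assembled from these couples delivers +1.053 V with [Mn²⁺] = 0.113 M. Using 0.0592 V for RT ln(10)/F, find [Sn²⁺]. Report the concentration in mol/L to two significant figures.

0.014 M

Sn²⁺/Sn is the cathode, Mn²⁺/Mn the anode: E°cell = +1.08 V, n = 2.
Overall reaction: Sn²⁺(aq) + Mn(s) → Sn(s) + Mn²⁺(aq); Q = [Mn²⁺]^1/[Sn²⁺]^1.
From E = E° − (0.0592/n) log Q: log Q = (E° − E)·n/0.0592 = (+1.08 − (+1.053))·2/0.0592 = 0.9122.
So 1·log[Sn²⁺] = 1·log(0.113) − log Q = -0.9469 − (0.9122) = -1.8591; [Sn²⁺] = 10^(-1.8591) ≈ 0.014 M.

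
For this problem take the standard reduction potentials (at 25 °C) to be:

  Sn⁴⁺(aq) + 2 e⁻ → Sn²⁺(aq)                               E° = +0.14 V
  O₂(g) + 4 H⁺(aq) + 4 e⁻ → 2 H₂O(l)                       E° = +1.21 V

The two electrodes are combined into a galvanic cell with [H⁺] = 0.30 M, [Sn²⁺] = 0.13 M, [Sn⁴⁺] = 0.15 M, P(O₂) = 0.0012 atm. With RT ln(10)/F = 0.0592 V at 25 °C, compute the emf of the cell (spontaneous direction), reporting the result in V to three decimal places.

O₂/H₂O is the cathode (higher E°), Sn⁴⁺/Sn²⁺ the anode: E°cell = +1.21 − (+0.14) = +1.07 V, n = 4.
Overall: O₂(g) + 4 H⁺(aq) + 2 Sn²⁺(aq) → 2 H₂O(l) + 2 Sn⁴⁺(aq)
Q = [Sn⁴⁺]^2 / (P(O₂)·[H⁺]^4·[Sn²⁺]^2); log Q = 5.137.
E = E° − (0.0592/n) log Q = +1.07 − (0.0592/4)(5.137) = +0.994 V.

+0.994 V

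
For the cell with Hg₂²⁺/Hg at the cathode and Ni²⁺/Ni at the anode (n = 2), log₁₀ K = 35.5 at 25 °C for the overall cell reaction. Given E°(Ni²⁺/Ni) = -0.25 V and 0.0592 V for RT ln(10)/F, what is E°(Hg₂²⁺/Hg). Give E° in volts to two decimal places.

+0.80 V

E°cell = (0.0592/n)·log K = (0.0592/2)(35.5) = +1.051 V.
Since Hg₂²⁺/Hg is the cathode and Ni²⁺/Ni the anode, E°cell = E°(Hg₂²⁺/Hg) − E°(Ni²⁺/Ni).
So E°(Hg₂²⁺/Hg) = E°cell + E°(Ni²⁺/Ni) = +1.051 + (-0.25) = +0.80 V.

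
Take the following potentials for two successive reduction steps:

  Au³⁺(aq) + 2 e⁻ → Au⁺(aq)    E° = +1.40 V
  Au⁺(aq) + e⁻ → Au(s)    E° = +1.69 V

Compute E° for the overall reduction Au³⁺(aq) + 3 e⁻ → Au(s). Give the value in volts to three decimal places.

+1.497 V

Standard free energies of sequential steps add: ΔG°₃ = ΔG°₁ + ΔG°₂, so n₃E°₃ = n₁E°₁ + n₂E°₂.
E°₃ = (2×+1.40 + 1×+1.69) / 3 = (+4.490) / 3 = +1.497 V.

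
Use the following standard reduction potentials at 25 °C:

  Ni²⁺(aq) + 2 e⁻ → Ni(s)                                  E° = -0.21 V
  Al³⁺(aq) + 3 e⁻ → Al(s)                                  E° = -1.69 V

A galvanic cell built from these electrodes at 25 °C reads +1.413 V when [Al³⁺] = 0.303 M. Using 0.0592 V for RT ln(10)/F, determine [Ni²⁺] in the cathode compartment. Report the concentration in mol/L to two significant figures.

Ni²⁺/Ni is the cathode, Al³⁺/Al the anode: E°cell = +1.48 V, n = 6.
Overall reaction: 3 Ni²⁺(aq) + 2 Al(s) → 3 Ni(s) + 2 Al³⁺(aq); Q = [Al³⁺]^2/[Ni²⁺]^3.
From E = E° − (0.0592/n) log Q: log Q = (E° − E)·n/0.0592 = (+1.48 − (+1.413))·6/0.0592 = 6.7905.
So 3·log[Ni²⁺] = 2·log(0.303) − log Q = -1.0371 − (6.7905) = -7.8276; log[Ni²⁺] = -7.8276 / 3 = -2.6092; [Ni²⁺] = 10^(-2.6092) ≈ 0.0025 M.

0.0025 M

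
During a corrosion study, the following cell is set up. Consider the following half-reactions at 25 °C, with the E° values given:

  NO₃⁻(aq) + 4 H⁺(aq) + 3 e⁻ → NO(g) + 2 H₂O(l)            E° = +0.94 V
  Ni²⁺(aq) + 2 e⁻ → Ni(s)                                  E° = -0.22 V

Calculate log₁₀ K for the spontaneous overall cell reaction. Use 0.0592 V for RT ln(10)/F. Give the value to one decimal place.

117.6

Cathode: NO₃⁻/NO; anode: Ni²⁺/Ni. E°cell = +1.16 V, n = 6.
log K = nE°cell / 0.0592 = (6)(+1.16) / 0.0592 = 117.6.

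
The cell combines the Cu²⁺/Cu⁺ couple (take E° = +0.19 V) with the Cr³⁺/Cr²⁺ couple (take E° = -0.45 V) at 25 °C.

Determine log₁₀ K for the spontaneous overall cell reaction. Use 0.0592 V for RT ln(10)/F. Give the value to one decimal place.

10.8

Cathode: Cu²⁺/Cu⁺; anode: Cr³⁺/Cr²⁺. E°cell = +0.64 V, n = 1.
log K = nE°cell / 0.0592 = (1)(+0.64) / 0.0592 = 10.8.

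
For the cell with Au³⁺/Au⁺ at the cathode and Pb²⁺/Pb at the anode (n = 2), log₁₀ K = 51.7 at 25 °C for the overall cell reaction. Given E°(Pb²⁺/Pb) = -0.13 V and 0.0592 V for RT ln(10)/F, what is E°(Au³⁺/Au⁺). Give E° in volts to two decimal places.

E°cell = (0.0592/n)·log K = (0.0592/2)(51.7) = +1.530 V.
Since Au³⁺/Au⁺ is the cathode and Pb²⁺/Pb the anode, E°cell = E°(Au³⁺/Au⁺) − E°(Pb²⁺/Pb).
So E°(Au³⁺/Au⁺) = E°cell + E°(Pb²⁺/Pb) = +1.530 + (-0.13) = +1.40 V.

+1.40 V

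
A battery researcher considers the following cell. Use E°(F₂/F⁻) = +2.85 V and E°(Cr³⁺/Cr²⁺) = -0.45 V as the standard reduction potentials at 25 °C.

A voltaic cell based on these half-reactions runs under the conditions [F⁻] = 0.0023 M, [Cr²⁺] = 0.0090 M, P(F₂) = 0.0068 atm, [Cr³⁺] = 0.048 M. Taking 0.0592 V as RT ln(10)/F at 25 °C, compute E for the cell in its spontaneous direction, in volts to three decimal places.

+3.349 V

F₂/F⁻ is the cathode (higher E°), Cr³⁺/Cr²⁺ the anode: E°cell = +2.85 − (-0.45) = +3.30 V, n = 2.
Overall: F₂(g) + 2 Cr²⁺(aq) → 2 F⁻(aq) + 2 Cr³⁺(aq)
Q = [F⁻]^2·[Cr³⁺]^2 / (P(F₂)·[Cr²⁺]^2); log Q = -1.655.
E = E° − (0.0592/n) log Q = +3.30 − (0.0592/2)(-1.655) = +3.349 V.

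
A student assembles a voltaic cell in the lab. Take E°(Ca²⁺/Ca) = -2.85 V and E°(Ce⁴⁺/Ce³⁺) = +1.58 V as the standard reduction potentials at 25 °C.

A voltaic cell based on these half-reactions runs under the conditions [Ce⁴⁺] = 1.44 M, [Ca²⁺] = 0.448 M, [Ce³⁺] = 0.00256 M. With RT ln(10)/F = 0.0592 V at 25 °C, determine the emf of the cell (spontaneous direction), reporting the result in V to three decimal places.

+4.603 V

Ce⁴⁺/Ce³⁺ is the cathode (higher E°), Ca²⁺/Ca the anode: E°cell = +1.58 − (-2.85) = +4.43 V, n = 2.
Overall: 2 Ce⁴⁺(aq) + Ca(s) → 2 Ce³⁺(aq) + Ca²⁺(aq)
Q = [Ce³⁺]^2·[Ca²⁺] / ([Ce⁴⁺]^2); log Q = -5.849.
E = E° − (0.0592/n) log Q = +4.43 − (0.0592/2)(-5.849) = +4.603 V.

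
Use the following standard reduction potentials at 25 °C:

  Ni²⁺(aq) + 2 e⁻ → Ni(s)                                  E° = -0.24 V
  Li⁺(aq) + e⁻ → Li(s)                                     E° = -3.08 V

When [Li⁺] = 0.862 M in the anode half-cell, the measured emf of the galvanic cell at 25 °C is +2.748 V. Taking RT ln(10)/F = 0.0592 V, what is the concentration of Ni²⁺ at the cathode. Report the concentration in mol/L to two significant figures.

Ni²⁺/Ni is the cathode, Li⁺/Li the anode: E°cell = +2.84 V, n = 2.
Overall reaction: Ni²⁺(aq) + 2 Li(s) → Ni(s) + 2 Li⁺(aq); Q = [Li⁺]^2/[Ni²⁺]^1.
From E = E° − (0.0592/n) log Q: log Q = (E° − E)·n/0.0592 = (+2.84 − (+2.748))·2/0.0592 = 3.1081.
So 1·log[Ni²⁺] = 2·log(0.862) − log Q = -0.1290 − (3.1081) = -3.2371; [Ni²⁺] = 10^(-3.2371) ≈ 0.00058 M.

0.00058 M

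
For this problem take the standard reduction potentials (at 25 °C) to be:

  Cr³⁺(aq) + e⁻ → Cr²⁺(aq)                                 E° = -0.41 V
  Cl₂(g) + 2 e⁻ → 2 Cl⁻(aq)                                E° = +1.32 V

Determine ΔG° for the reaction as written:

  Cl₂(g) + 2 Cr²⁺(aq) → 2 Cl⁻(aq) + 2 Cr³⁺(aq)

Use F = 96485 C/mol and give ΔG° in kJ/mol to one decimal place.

-333.8 kJ/mol

As written, Cl₂/Cl⁻ is reduced (cathode) and Cr³⁺/Cr²⁺ is oxidised (anode), so E°cell = (+1.32) − (-0.41) = +1.73 V.
Balancing electrons gives n = 2.
ΔG° = −nFE° = −(2)(96485)(+1.73) = -333,838 J = -333.8 kJ/mol.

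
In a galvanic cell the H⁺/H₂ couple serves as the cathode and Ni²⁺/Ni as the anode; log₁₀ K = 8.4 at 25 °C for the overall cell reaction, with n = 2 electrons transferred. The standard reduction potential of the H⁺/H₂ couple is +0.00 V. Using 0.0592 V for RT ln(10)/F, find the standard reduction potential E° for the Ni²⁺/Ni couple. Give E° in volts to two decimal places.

-0.25 V

E°cell = (0.0592/n)·log K = (0.0592/2)(8.4) = +0.249 V.
Since H⁺/H₂ is the cathode and Ni²⁺/Ni the anode, E°cell = E°(H⁺/H₂) − E°(Ni²⁺/Ni).
So E°(Ni²⁺/Ni) = E°(H⁺/H₂) − E°cell = (+0.00) − (+0.249) = -0.25 V.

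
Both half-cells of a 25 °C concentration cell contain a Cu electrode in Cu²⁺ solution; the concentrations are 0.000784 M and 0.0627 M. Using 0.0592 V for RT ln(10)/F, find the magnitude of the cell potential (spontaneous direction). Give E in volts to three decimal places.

For a concentration cell E°cell = 0. The 0.0627 M side is the cathode (reduction is favoured where [Cu²⁺] is higher).
With n = 2, E = −(0.0592/2) log([Cu²⁺]ₐₙ/[Cu²⁺]꜀ₐₜ) = −(0.0592/2) log(0.000784/0.0627) = −(0.0592/2)(-1.903) = +0.056 V.

+0.056 V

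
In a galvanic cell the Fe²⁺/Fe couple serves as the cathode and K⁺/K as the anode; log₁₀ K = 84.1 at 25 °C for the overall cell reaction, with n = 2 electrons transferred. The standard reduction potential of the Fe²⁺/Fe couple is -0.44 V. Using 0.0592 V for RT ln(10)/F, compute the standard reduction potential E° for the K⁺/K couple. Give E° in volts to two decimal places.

-2.93 V

E°cell = (0.0592/n)·log K = (0.0592/2)(84.1) = +2.489 V.
Since Fe²⁺/Fe is the cathode and K⁺/K the anode, E°cell = E°(Fe²⁺/Fe) − E°(K⁺/K).
So E°(K⁺/K) = E°(Fe²⁺/Fe) − E°cell = (-0.44) − (+2.489) = -2.93 V.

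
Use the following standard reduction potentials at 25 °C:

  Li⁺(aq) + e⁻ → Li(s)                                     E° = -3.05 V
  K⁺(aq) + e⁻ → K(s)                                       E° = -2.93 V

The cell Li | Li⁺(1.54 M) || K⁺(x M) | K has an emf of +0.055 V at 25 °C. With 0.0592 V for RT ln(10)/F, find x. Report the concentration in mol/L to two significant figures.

0.12 M

K⁺/K is the cathode, Li⁺/Li the anode: E°cell = +0.12 V, n = 1.
Overall reaction: K⁺(aq) + Li(s) → K(s) + Li⁺(aq); Q = [Li⁺]^1/[K⁺]^1.
From E = E° − (0.0592/n) log Q: log Q = (E° − E)·n/0.0592 = (+0.12 − (+0.055))·1/0.0592 = 1.0980.
So 1·log[K⁺] = 1·log(1.54) − log Q = 0.1875 − (1.0980) = -0.9105; [K⁺] = 10^(-0.9105) ≈ 0.12 M.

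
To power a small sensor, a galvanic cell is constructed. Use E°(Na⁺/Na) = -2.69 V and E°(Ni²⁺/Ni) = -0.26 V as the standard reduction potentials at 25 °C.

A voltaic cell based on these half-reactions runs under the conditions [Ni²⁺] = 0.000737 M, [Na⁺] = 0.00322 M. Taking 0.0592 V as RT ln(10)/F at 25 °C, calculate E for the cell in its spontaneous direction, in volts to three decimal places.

+2.485 V

Ni²⁺/Ni is the cathode (higher E°), Na⁺/Na the anode: E°cell = -0.26 − (-2.69) = +2.43 V, n = 2.
Overall: Ni²⁺(aq) + 2 Na(s) → Ni(s) + 2 Na⁺(aq)
Q = [Na⁺]^2 / ([Ni²⁺]); log Q = -1.852.
E = E° − (0.0592/n) log Q = +2.43 − (0.0592/2)(-1.852) = +2.485 V.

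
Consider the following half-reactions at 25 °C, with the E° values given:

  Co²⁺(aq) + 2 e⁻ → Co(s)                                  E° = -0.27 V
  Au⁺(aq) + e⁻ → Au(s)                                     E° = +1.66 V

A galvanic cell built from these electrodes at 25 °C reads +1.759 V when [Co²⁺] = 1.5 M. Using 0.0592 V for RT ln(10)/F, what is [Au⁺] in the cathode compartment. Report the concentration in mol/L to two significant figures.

0.0016 M

Au⁺/Au is the cathode, Co²⁺/Co the anode: E°cell = +1.93 V, n = 2.
Overall reaction: 2 Au⁺(aq) + Co(s) → 2 Au(s) + Co²⁺(aq); Q = [Co²⁺]^1/[Au⁺]^2.
From E = E° − (0.0592/n) log Q: log Q = (E° − E)·n/0.0592 = (+1.93 − (+1.759))·2/0.0592 = 5.7770.
So 2·log[Au⁺] = 1·log(1.5) − log Q = 0.1761 − (5.7770) = -5.6009; log[Au⁺] = -5.6009 / 2 = -2.8005; [Au⁺] = 10^(-2.8005) ≈ 0.0016 M.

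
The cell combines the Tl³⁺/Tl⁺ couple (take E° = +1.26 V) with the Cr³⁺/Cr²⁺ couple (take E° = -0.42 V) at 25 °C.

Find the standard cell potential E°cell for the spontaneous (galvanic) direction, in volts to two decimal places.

The Tl³⁺/Tl⁺ couple has the higher reduction potential, so it is the cathode; Cr³⁺/Cr²⁺ is oxidised at the anode.
E°cell = E°(cathode) − E°(anode) = (+1.26) − (-0.42) = +1.68 V.

+1.68 V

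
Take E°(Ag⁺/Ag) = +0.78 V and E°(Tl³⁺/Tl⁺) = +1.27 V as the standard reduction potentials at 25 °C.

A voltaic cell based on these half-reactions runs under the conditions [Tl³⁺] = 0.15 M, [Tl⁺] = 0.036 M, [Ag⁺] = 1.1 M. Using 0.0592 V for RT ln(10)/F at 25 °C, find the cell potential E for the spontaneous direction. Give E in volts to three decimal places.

+0.506 V

Tl³⁺/Tl⁺ is the cathode (higher E°), Ag⁺/Ag the anode: E°cell = +1.27 − (+0.78) = +0.49 V, n = 2.
Overall: Tl³⁺(aq) + 2 Ag(s) → Tl⁺(aq) + 2 Ag⁺(aq)
Q = [Tl⁺]·[Ag⁺]^2 / ([Tl³⁺]); log Q = -0.537.
E = E° − (0.0592/n) log Q = +0.49 − (0.0592/2)(-0.537) = +0.506 V.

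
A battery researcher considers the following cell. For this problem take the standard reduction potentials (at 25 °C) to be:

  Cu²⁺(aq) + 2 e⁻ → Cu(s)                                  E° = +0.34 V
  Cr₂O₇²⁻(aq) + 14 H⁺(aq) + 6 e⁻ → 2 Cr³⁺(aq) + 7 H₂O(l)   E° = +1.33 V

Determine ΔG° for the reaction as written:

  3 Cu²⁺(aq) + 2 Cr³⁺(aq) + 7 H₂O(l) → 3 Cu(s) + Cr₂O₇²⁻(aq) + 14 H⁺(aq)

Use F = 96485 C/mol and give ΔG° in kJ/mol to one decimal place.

+573.1 kJ/mol

As written, Cu²⁺/Cu is reduced (cathode) and Cr₂O₇²⁻/Cr³⁺ is oxidised (anode), so E°cell = (+0.34) − (+1.33) = -0.99 V.
Balancing electrons gives n = 6.
ΔG° = −nFE° = −(6)(96485)(-0.99) = 573,121 J = +573.1 kJ/mol.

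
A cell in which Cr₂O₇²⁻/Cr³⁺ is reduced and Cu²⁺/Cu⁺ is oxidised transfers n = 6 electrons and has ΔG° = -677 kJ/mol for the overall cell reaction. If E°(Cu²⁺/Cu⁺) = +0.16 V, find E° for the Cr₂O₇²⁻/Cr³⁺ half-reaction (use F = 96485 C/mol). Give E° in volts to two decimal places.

+1.33 V

E°cell = −ΔG°/(nF) = −(-677×10³)/((6)(96485)) = +1.169 V.
Since Cr₂O₇²⁻/Cr³⁺ is the cathode and Cu²⁺/Cu⁺ the anode, E°cell = E°(Cr₂O₇²⁻/Cr³⁺) − E°(Cu²⁺/Cu⁺).
So E°(Cr₂O₇²⁻/Cr³⁺) = E°cell + E°(Cu²⁺/Cu⁺) = +1.169 + (+0.16) = +1.33 V.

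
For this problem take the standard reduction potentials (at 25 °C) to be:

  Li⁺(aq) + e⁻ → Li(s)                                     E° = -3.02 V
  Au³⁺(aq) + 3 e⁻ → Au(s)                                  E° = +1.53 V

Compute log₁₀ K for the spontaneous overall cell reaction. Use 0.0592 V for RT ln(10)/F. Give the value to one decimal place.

Cathode: Au³⁺/Au; anode: Li⁺/Li. E°cell = +4.55 V, n = 3.
log K = nE°cell / 0.0592 = (3)(+4.55) / 0.0592 = 230.6.

230.6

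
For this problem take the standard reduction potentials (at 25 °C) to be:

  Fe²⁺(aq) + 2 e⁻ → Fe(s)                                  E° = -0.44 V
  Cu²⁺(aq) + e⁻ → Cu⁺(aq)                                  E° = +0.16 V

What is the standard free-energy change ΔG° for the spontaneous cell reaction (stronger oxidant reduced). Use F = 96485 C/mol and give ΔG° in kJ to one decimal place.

Cu²⁺/Cu⁺ (E° = +0.16 V) is the cathode; Fe²⁺/Fe (E° = -0.44 V) is the anode, so E°cell = +0.60 V.
Balancing electrons gives n = 2 (lcm of 1 and 2).
ΔG° = −nFE° = −(2)(96485)(+0.60) = -115,782 J = -115.8 kJ.

-115.8 kJ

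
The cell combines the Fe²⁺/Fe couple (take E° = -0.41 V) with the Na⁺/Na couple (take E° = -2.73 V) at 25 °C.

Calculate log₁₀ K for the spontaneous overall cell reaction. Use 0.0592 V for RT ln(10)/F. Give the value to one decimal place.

78.4

Cathode: Fe²⁺/Fe; anode: Na⁺/Na. E°cell = +2.32 V, n = 2.
log K = nE°cell / 0.0592 = (2)(+2.32) / 0.0592 = 78.4.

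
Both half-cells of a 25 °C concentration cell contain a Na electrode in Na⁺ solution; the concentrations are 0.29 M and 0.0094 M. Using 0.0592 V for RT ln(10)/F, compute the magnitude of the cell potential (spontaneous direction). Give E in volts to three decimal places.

+0.088 V

For a concentration cell E°cell = 0. The 0.29 M side is the cathode (reduction is favoured where [Na⁺] is higher).
With n = 1, E = −(0.0592/1) log([Na⁺]ₐₙ/[Na⁺]꜀ₐₜ) = −(0.0592/1) log(0.0094/0.29) = −(0.0592/1)(-1.489) = +0.088 V.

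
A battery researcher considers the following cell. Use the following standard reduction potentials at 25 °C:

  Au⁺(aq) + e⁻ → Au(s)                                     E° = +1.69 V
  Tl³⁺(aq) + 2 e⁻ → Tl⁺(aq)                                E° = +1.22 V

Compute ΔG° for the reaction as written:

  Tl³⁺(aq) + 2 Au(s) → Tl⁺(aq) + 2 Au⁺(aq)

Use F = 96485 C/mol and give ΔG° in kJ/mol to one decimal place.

+90.7 kJ/mol

As written, Tl³⁺/Tl⁺ is reduced (cathode) and Au⁺/Au is oxidised (anode), so E°cell = (+1.22) − (+1.69) = -0.47 V.
Balancing electrons gives n = 2.
ΔG° = −nFE° = −(2)(96485)(-0.47) = 90,696 J = +90.7 kJ/mol.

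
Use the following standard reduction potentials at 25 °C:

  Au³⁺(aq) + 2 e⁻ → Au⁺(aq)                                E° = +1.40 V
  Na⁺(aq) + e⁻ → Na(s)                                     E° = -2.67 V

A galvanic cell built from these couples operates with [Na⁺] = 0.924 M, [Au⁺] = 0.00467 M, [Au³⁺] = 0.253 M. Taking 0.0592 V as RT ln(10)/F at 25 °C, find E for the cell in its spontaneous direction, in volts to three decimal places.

Au³⁺/Au⁺ is the cathode (higher E°), Na⁺/Na the anode: E°cell = +1.40 − (-2.67) = +4.07 V, n = 2.
Overall: Au³⁺(aq) + 2 Na(s) → Au⁺(aq) + 2 Na⁺(aq)
Q = [Au⁺]·[Na⁺]^2 / ([Au³⁺]); log Q = -1.802.
E = E° − (0.0592/n) log Q = +4.07 − (0.0592/2)(-1.802) = +4.123 V.

+4.123 V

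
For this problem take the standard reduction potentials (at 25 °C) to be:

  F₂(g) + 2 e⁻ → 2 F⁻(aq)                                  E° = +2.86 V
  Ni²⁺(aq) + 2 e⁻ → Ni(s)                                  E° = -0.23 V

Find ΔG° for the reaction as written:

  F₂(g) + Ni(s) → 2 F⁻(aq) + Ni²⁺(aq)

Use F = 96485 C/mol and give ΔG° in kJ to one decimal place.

As written, F₂/F⁻ is reduced (cathode) and Ni²⁺/Ni is oxidised (anode), so E°cell = (+2.86) − (-0.23) = +3.09 V.
Balancing electrons gives n = 2.
ΔG° = −nFE° = −(2)(96485)(+3.09) = -596,277 J = -596.3 kJ.

-596.3 kJ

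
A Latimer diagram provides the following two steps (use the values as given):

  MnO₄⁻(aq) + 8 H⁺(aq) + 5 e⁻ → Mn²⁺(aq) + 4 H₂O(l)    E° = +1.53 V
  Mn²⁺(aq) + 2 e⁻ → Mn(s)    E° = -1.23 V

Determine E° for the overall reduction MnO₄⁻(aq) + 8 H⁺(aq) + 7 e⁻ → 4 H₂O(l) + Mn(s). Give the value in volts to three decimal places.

Since ΔG° = −nFE° is additive over sequential reductions, n₃E°₃ = n₁E°₁ + n₂E°₂.
E°₃ = (5×+1.53 + 2×-1.23) / 7 = (+5.190) / 7 = +0.741 V.

+0.741 V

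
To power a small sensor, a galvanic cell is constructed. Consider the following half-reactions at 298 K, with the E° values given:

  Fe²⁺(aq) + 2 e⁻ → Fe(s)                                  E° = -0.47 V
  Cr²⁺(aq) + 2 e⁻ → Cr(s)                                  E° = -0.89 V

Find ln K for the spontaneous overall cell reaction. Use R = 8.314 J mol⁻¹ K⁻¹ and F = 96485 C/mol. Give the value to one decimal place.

32.7

Cathode: Fe²⁺/Fe; anode: Cr²⁺/Cr. E°cell = (-0.47) − (-0.89) = +0.42 V, with n = 2.
ΔG° = −nFE° = −RT ln K, so ln K = nFE°/(RT) = (2)(96485)(+0.42) / ((8.314)(298)) = 32.712.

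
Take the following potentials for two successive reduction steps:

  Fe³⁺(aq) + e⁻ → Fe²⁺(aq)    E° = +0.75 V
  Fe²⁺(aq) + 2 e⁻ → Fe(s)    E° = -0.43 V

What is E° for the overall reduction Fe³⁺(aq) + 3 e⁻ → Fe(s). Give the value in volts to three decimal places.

-0.037 V

Since ΔG° = −nFE° is additive over sequential reductions, n₃E°₃ = n₁E°₁ + n₂E°₂.
E°₃ = (1×+0.75 + 2×-0.43) / 3 = (-0.110) / 3 = -0.037 V.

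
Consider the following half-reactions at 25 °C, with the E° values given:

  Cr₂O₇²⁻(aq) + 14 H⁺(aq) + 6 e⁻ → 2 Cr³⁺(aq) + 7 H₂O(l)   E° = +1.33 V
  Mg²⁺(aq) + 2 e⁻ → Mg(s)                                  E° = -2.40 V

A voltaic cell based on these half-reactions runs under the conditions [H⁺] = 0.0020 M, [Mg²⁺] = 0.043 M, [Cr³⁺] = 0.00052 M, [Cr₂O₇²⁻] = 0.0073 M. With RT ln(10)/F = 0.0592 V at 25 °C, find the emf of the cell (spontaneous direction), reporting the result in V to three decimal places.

+3.441 V

Cr₂O₇²⁻/Cr³⁺ is the cathode (higher E°), Mg²⁺/Mg the anode: E°cell = +1.33 − (-2.40) = +3.73 V, n = 6.
Overall: Cr₂O₇²⁻(aq) + 14 H⁺(aq) + 3 Mg(s) → 2 Cr³⁺(aq) + 7 H₂O(l) + 3 Mg²⁺(aq)
Q = [Cr³⁺]^2·[Mg²⁺]^3 / ([Cr₂O₇²⁻]·[H⁺]^14); log Q = 29.255.
E = E° − (0.0592/n) log Q = +3.73 − (0.0592/6)(29.255) = +3.441 V.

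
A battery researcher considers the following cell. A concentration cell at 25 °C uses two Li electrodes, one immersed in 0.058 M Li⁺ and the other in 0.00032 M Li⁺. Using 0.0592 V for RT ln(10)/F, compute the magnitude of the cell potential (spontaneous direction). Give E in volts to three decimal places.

+0.134 V

For a concentration cell E°cell = 0. The 0.058 M side is the cathode (reduction is favoured where [Li⁺] is higher).
With n = 1, E = −(0.0592/1) log([Li⁺]ₐₙ/[Li⁺]꜀ₐₜ) = −(0.0592/1) log(0.00032/0.058) = −(0.0592/1)(-2.258) = +0.134 V.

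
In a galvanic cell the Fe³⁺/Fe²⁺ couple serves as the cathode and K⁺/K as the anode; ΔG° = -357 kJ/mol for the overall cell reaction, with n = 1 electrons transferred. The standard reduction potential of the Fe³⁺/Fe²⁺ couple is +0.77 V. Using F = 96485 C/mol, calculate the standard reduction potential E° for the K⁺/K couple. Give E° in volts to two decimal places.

E°cell = −ΔG°/(nF) = −(-357×10³)/((1)(96485)) = +3.700 V.
Since Fe³⁺/Fe²⁺ is the cathode and K⁺/K the anode, E°cell = E°(Fe³⁺/Fe²⁺) − E°(K⁺/K).
So E°(K⁺/K) = E°(Fe³⁺/Fe²⁺) − E°cell = (+0.77) − (+3.700) = -2.93 V.

-2.93 V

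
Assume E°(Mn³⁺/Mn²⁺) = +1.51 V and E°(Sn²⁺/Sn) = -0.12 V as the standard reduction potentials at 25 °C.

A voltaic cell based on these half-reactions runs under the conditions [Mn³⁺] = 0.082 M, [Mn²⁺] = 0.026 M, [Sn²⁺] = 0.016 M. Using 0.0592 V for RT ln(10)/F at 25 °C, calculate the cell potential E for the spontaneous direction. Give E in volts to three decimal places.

Mn³⁺/Mn²⁺ is the cathode (higher E°), Sn²⁺/Sn the anode: E°cell = +1.51 − (-0.12) = +1.63 V, n = 2.
Overall: 2 Mn³⁺(aq) + Sn(s) → 2 Mn²⁺(aq) + Sn²⁺(aq)
Q = [Mn²⁺]^2·[Sn²⁺] / ([Mn³⁺]^2); log Q = -2.794.
E = E° − (0.0592/n) log Q = +1.63 − (0.0592/2)(-2.794) = +1.713 V.

+1.713 V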